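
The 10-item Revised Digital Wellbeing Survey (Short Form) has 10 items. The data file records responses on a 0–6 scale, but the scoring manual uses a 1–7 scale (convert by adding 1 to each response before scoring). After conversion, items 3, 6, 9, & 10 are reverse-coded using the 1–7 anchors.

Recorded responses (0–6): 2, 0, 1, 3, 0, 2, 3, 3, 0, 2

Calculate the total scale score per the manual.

Convert to 1–7: 3, 1, 2, 4, 1, 3, 4, 4, 1, 3
Reverse-coded (reversed = (1+7) − raw = 8 − raw):
  item 3: 8 − 2 = 6
  item 6: 8 − 3 = 5
  item 9: 8 − 1 = 7
  item 10: 8 − 3 = 5
Scored: 3, 1, 6, 4, 1, 5, 4, 4, 7, 5
Total = 40

40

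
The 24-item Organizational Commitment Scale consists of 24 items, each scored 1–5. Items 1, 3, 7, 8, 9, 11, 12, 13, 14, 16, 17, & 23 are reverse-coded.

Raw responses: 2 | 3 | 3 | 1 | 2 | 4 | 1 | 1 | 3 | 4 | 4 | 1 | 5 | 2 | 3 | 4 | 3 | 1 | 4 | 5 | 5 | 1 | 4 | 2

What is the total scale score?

Reversing items 1, 3, 7, 8, 9, 11, 12, 13, 14, 16, 17 and 23 with 6 − raw:
Total = (6−2) + 3 + (6−3) + 1 + 2 + 4 + (6−1) + (6−1) + (6−3) + 4 + (6−4) + (6−1) + (6−5) + (6−2) + 3 + (6−4) + (6−3) + 1 + 4 + 5 + 5 + 1 + (6−4) + 2
      = 4 + 3 + 3 + 1 + 2 + 4 + 5 + 5 + 3 + 4 + 2 + 5 + 1 + 4 + 3 + 2 + 3 + 1 + 4 + 5 + 5 + 1 + 2 + 2 = 74

74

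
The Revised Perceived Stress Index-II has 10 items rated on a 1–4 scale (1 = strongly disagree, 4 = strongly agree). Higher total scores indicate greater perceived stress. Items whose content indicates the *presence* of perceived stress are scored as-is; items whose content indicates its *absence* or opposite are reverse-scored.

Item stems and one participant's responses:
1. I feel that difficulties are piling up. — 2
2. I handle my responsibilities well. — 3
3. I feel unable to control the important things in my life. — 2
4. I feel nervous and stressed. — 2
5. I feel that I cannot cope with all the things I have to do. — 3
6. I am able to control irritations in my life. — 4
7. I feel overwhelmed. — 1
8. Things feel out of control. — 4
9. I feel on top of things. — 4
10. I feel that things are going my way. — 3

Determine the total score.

Items 2, 6, 9, 10 describe the absence/opposite of perceived stress → reverse-score.
reversed = (1+4) − raw = 5 − raw.
  item 1: 2
  item 2: 5 − 3 = 2
  item 3: 2
  item 4: 2
  item 5: 3
  item 6: 5 − 4 = 1
  item 7: 1
  item 8: 4
  item 9: 5 − 4 = 1
  item 10: 5 − 3 = 2
Total = 2 + 2 + 2 + 2 + 3 + 1 + 1 + 4 + 1 + 2 = 20

20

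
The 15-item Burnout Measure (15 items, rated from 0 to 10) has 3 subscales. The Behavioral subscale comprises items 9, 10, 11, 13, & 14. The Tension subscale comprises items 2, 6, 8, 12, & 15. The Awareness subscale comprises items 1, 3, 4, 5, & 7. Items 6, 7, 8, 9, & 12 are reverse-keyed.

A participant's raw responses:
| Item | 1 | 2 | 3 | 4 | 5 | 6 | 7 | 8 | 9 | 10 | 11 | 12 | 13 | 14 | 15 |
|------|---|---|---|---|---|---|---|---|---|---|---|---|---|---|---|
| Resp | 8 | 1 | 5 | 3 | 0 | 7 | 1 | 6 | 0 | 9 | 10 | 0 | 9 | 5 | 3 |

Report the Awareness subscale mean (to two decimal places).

Awareness items: 1, 3, 4, 5, 7.
Of these, item 7 is reverse-keyed; on a 0–10 scale, reversed = 10 − raw.
  item 1: 8
  item 3: 5
  item 4: 3
  item 5: 0
  item 7: 10 − 1 = 9
Sum = 8 + 5 + 3 + 0 + 9 = 25
Mean = 25 / 5 = 5.00

5.00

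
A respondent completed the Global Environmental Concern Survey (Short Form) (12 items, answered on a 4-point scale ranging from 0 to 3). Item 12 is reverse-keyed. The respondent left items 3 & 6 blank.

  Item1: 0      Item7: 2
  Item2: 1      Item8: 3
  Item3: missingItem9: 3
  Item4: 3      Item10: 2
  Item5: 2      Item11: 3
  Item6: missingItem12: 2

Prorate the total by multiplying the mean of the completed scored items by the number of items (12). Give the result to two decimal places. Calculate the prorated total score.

Reverse-coded (reverse-coded value = 3 − response):
  item 12: 3 − 2 = 1
Completed scored items (10 of 12): 0, 1, 3, 2, 2, 3, 3, 2, 3, 1; sum = 20.
Person mean = 20 / 10 ≈ 2.0000
Prorated total = (20 / 10) × 12 = 24.00 (to 2 dp)

24.00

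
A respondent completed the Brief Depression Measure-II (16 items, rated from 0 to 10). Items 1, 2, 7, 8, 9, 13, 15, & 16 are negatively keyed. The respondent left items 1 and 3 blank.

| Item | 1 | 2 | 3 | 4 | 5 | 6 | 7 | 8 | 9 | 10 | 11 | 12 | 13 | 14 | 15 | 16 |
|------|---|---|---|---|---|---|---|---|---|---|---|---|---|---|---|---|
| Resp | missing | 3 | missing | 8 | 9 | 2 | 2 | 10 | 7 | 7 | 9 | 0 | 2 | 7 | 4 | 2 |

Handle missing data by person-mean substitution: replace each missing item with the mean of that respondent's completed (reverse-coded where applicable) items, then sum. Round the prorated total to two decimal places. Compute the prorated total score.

Reverse-coded (on a 0–10 scale, reversed = 10 − raw):
  item 2: 10 − 3 = 7
  item 7: 10 − 2 = 8
  item 8: 10 − 10 = 0
  item 9: 10 − 7 = 3
  item 13: 10 − 2 = 8
  item 15: 10 − 4 = 6
  item 16: 10 − 2 = 8
Completed scored items (14 of 16): 7, 8, 9, 2, 8, 0, 3, 7, 9, 0, 8, 7, 6, 8; sum = 82.
Person mean = 82 / 14 ≈ 5.8571
Prorated total = (82 / 14) × 16 = 93.71 (to 2 dp)

93.71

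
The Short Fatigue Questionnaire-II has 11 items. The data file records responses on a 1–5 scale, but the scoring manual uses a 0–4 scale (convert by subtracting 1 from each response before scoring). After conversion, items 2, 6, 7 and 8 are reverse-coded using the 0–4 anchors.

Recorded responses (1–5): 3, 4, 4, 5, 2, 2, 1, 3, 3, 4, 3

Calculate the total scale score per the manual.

27

Convert to 0–4: 2, 3, 3, 4, 1, 1, 0, 2, 2, 3, 2
Reverse-coded (reverse-coded value = 4 − response):
  item 2: 4 − 3 = 1
  item 6: 4 − 1 = 3
  item 7: 4 − 0 = 4
  item 8: 4 − 2 = 2
Scored: 2, 1, 3, 4, 1, 3, 4, 2, 2, 3, 2
Total = 27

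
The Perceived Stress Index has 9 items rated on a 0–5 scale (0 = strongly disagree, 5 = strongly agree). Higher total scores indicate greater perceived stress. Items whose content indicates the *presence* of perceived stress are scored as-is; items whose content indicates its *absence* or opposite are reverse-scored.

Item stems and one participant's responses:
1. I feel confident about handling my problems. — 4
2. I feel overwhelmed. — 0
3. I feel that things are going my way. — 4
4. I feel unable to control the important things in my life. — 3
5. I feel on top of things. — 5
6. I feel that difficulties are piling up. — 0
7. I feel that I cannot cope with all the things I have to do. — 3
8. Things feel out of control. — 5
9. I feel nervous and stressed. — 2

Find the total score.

Items 1, 3, 5 describe the absence/opposite of perceived stress → reverse-score.
reversed = (0+5) − raw = 5 − raw.
  item 1: 5 − 4 = 1
  item 2: 0
  item 3: 5 − 4 = 1
  item 4: 3
  item 5: 5 − 5 = 0
  item 6: 0
  item 7: 3
  item 8: 5
  item 9: 2
Total = 1 + 0 + 1 + 3 + 0 + 0 + 3 + 5 + 2 = 15

15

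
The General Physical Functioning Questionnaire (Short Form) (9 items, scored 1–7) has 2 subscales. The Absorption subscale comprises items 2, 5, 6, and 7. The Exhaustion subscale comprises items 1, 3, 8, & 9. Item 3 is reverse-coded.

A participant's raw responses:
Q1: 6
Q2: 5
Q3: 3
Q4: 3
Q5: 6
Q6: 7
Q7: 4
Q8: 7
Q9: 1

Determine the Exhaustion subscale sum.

19

Exhaustion items: 1, 3, 8, 9.
Of these, item 3 is reverse-coded; on a 1–7 scale, reversed = 8 − raw.
  item 1: 6
  item 3: 8 − 3 = 5
  item 8: 7
  item 9: 1
Sum = 6 + 5 + 7 + 1 = 19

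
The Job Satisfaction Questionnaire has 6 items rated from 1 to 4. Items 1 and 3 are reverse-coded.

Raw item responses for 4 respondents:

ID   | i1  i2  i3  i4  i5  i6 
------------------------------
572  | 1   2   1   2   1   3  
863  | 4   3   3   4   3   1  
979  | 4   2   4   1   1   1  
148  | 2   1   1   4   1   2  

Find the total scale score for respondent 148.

15

Respondent 148 raw: 2, 1, 1, 4, 1, 2.
Reverse-coded (on a 1–4 scale, reversed = 5 − raw):
  item 1: 5 − 2 = 3
  item 2: 1
  item 3: 5 − 1 = 4
  item 4: 4
  item 5: 1
  item 6: 2
Sum = 3 + 1 + 4 + 4 + 1 + 2 = 15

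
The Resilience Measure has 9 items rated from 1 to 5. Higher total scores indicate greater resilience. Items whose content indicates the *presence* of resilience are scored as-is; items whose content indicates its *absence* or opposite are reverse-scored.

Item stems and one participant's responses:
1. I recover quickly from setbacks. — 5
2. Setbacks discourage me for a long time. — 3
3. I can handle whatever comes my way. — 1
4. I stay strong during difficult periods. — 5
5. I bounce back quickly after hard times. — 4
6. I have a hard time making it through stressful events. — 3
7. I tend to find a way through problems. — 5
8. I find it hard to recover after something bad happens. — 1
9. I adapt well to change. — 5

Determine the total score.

36

Items 2, 6, 8 describe the absence/opposite of resilience → reverse-score.
reversed = (1+5) − raw = 6 − raw.
  item 1: 5
  item 2: 6 − 3 = 3
  item 3: 1
  item 4: 5
  item 5: 4
  item 6: 6 − 3 = 3
  item 7: 5
  item 8: 6 − 1 = 5
  item 9: 5
Total = 5 + 3 + 1 + 5 + 4 + 3 + 5 + 5 + 5 = 36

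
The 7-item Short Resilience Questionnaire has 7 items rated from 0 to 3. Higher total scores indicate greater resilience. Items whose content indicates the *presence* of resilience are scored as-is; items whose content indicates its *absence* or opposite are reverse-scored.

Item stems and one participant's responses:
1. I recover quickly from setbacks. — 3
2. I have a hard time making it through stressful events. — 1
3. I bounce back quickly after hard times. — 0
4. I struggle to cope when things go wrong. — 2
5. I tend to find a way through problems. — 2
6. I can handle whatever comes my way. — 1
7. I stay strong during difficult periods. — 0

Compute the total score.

Items 2, 4 describe the absence/opposite of resilience → reverse-score.
on a 0–3 scale, reversed = 3 − raw.
  item 1: 3
  item 2: 3 − 1 = 2
  item 3: 0
  item 4: 3 − 2 = 1
  item 5: 2
  item 6: 1
  item 7: 0
Total = 3 + 2 + 0 + 1 + 2 + 1 + 0 = 9

9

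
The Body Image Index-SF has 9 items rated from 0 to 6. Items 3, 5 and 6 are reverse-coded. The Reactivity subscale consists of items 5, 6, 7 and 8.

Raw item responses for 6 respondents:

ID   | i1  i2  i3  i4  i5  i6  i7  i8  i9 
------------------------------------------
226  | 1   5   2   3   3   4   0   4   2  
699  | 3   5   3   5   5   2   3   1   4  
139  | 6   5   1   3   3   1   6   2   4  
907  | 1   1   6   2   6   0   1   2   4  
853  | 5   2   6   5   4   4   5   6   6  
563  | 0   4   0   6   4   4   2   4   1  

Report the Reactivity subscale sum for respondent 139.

16

Respondent 139 raw: 6, 5, 1, 3, 3, 1, 6, 2, 4.
Reactivity items: 5, 6, 7, 8.
Reverse-coded (reverse-coded value = 6 − response):
  item 5: 6 − 3 = 3
  item 6: 6 − 1 = 5
  item 7: 6
  item 8: 2
Sum = 3 + 5 + 6 + 2 = 16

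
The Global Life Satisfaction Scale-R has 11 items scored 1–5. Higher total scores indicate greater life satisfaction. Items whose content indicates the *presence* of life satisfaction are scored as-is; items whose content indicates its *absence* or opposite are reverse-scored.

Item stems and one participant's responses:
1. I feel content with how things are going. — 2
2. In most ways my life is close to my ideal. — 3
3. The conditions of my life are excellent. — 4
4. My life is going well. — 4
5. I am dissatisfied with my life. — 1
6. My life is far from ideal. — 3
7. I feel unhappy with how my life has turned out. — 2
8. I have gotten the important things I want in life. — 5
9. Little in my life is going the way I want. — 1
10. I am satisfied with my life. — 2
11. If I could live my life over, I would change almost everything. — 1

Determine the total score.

42

Items 5, 6, 7, 9, 11 describe the absence/opposite of life satisfaction → reverse-score.
on a 1–5 scale, reversed = 6 − raw.
  item 1: 2
  item 2: 3
  item 3: 4
  item 4: 4
  item 5: 6 − 1 = 5
  item 6: 6 − 3 = 3
  item 7: 6 − 2 = 4
  item 8: 5
  item 9: 6 − 1 = 5
  item 10: 2
  item 11: 6 − 1 = 5
Total = 2 + 3 + 4 + 4 + 5 + 3 + 4 + 5 + 5 + 2 + 5 = 42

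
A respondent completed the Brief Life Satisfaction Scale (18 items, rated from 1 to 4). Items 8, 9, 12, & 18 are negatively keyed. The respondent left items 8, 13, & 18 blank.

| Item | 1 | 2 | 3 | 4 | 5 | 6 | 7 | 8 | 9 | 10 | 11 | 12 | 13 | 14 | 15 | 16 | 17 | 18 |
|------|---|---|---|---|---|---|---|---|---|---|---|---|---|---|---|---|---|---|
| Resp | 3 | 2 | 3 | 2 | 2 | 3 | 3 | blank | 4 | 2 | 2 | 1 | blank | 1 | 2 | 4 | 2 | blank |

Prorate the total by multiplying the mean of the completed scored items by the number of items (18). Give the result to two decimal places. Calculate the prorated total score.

Reverse-coded (reverse-coded value = 5 − response):
  item 9: 5 − 4 = 1
  item 12: 5 − 1 = 4
Completed scored items (15 of 18): 3, 2, 3, 2, 2, 3, 3, 1, 2, 2, 4, 1, 2, 4, 2; sum = 36.
Person mean = 36 / 15 ≈ 2.4000
Prorated total = (36 / 15) × 18 = 43.20 (to 2 dp)

43.20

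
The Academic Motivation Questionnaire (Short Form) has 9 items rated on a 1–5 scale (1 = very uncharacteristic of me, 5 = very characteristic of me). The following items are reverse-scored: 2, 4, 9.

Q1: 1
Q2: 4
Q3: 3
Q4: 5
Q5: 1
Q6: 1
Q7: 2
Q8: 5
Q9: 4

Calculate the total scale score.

Reverse-scored items use 6 − raw:
  item 2: 6 − 4 = 2
  item 4: 6 − 5 = 1
  item 9: 6 − 4 = 2
Scored responses: 1, 2, 3, 1, 1, 1, 2, 5, 2
Total = 1 + 2 + 3 + 1 + 1 + 1 + 2 + 5 + 2 = 18

18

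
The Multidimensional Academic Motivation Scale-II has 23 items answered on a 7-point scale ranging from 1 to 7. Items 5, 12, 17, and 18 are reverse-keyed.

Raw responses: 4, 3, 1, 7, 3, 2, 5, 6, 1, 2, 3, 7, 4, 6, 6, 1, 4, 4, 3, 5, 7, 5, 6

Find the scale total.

Reverse-coded items (reversed = (1+7) − raw = 8 − raw):
  item 5: 8 − 3 = 5
  item 12: 8 − 7 = 1
  item 17: 8 − 4 = 4
  item 18: 8 − 4 = 4
After reverse-coding: 4, 3, 1, 7, 5, 2, 5, 6, 1, 2, 3, 1, 4, 6, 6, 1, 4, 4, 3, 5, 7, 5, 6
Total = 4 + 3 + 1 + 7 + 5 + 2 + 5 + 6 + 1 + 2 + 3 + 1 + 4 + 6 + 6 + 1 + 4 + 4 + 3 + 5 + 7 + 5 + 6 = 91

91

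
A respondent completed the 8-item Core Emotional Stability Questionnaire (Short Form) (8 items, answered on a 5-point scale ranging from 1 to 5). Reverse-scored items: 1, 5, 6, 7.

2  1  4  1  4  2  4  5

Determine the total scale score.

Raw sum = 23. Reverse-scored items: 1, 5, 6, 7; their raw sum = 12.
Each reversal replaces raw with 6 − raw, changing the total by 6 − 2·raw per item.
Total = 23 + 4·6 − 2·12 = 23 + 24 − 24 = 23

23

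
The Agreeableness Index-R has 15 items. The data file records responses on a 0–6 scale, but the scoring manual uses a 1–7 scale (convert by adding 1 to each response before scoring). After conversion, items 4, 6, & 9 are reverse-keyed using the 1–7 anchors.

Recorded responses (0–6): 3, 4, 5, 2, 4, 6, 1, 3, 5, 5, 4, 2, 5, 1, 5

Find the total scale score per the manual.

62

Convert to 1–7: 4, 5, 6, 3, 5, 7, 2, 4, 6, 6, 5, 3, 6, 2, 6
Reverse-coded (on a 1–7 scale, reversed = 8 − raw):
  item 4: 8 − 3 = 5
  item 6: 8 − 7 = 1
  item 9: 8 − 6 = 2
Scored: 4, 5, 6, 5, 5, 1, 2, 4, 2, 6, 5, 3, 6, 2, 6
Total = 62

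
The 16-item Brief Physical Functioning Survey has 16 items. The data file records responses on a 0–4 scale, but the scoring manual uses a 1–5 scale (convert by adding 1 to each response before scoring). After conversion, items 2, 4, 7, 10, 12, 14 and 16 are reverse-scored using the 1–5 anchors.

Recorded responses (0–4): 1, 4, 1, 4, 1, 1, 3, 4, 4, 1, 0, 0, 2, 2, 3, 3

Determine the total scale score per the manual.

Convert to 1–5: 2, 5, 2, 5, 2, 2, 4, 5, 5, 2, 1, 1, 3, 3, 4, 4
Reverse-coded (reverse-coded value = 6 − response):
  item 2: 6 − 5 = 1
  item 4: 6 − 5 = 1
  item 7: 6 − 4 = 2
  item 10: 6 − 2 = 4
  item 12: 6 − 1 = 5
  item 14: 6 − 3 = 3
  item 16: 6 − 4 = 2
Scored: 2, 1, 2, 1, 2, 2, 2, 5, 5, 4, 1, 5, 3, 3, 4, 2
Total = 44

44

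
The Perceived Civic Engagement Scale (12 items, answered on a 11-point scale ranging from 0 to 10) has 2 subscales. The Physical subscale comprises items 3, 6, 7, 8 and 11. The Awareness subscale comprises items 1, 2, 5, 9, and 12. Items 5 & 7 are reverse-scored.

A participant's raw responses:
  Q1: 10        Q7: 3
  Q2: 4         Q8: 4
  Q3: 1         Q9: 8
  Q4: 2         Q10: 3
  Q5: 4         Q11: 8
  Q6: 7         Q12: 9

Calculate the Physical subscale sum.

Physical items: 3, 6, 7, 8, 11.
Of these, item 7 is reverse-scored; reverse-coded value = 10 − response.
  item 3: 1
  item 6: 7
  item 7: 10 − 3 = 7
  item 8: 4
  item 11: 8
Sum = 1 + 7 + 7 + 4 + 8 = 27

27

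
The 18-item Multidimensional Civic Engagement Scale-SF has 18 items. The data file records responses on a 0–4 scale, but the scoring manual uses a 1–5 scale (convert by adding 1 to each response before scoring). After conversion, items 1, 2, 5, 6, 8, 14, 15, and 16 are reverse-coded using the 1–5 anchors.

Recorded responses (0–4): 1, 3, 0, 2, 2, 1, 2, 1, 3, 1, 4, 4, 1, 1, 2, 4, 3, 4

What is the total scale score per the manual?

Convert to 1–5: 2, 4, 1, 3, 3, 2, 3, 2, 4, 2, 5, 5, 2, 2, 3, 5, 4, 5
Reverse-coded (reverse-coded value = 6 − response):
  item 1: 6 − 2 = 4
  item 2: 6 − 4 = 2
  item 5: 6 − 3 = 3
  item 6: 6 − 2 = 4
  item 8: 6 − 2 = 4
  item 14: 6 − 2 = 4
  item 15: 6 − 3 = 3
  item 16: 6 − 5 = 1
Scored: 4, 2, 1, 3, 3, 4, 3, 4, 4, 2, 5, 5, 2, 4, 3, 1, 4, 5
Total = 59

59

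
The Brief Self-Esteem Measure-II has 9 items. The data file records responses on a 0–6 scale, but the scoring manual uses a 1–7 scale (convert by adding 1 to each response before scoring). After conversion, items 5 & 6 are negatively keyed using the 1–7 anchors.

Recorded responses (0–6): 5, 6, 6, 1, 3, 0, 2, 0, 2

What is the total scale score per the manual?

40

Convert to 1–7: 6, 7, 7, 2, 4, 1, 3, 1, 3
Reverse-coded (reversed = (1+7) − raw = 8 − raw):
  item 5: 8 − 4 = 4
  item 6: 8 − 1 = 7
Scored: 6, 7, 7, 2, 4, 7, 3, 1, 3
Total = 40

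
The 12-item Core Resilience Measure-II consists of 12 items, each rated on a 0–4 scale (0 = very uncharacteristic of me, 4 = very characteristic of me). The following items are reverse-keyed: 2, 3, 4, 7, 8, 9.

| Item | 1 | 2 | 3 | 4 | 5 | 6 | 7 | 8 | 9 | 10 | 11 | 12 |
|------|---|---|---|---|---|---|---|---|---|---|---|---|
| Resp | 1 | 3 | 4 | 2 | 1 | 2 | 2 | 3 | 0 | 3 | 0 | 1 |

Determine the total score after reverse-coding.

18

Raw sum = 22. Reverse-keyed items: 2, 3, 4, 7, 8, 9; their raw sum = 14.
Each reversal replaces raw with 4 − raw, changing the total by 4 − 2·raw per item.
Total = 22 + 6·4 − 2·14 = 22 + 24 − 28 = 18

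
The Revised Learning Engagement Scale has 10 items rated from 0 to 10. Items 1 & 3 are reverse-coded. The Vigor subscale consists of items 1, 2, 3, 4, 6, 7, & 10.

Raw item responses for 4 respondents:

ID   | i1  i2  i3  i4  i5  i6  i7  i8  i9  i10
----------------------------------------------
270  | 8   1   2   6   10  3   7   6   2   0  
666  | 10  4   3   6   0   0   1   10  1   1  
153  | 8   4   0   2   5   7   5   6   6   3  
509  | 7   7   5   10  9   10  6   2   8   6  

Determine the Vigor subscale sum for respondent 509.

Respondent 509 raw: 7, 7, 5, 10, 9, 10, 6, 2, 8, 6.
Vigor items: 1, 2, 3, 4, 6, 7, 10.
Reverse-coded (on a 0–10 scale, reversed = 10 − raw):
  item 1: 10 − 7 = 3
  item 2: 7
  item 3: 10 − 5 = 5
  item 4: 10
  item 6: 10
  item 7: 6
  item 10: 6
Sum = 3 + 7 + 5 + 10 + 10 + 6 + 6 = 47

47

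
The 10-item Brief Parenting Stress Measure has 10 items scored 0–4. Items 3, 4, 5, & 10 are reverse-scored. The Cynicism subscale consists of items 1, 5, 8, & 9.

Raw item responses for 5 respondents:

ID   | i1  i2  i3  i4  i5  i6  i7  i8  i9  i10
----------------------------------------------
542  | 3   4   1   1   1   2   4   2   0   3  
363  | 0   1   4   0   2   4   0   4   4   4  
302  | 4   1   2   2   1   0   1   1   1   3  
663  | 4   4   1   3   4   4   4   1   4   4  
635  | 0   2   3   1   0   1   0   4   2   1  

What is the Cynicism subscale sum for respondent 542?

8

Respondent 542 raw: 3, 4, 1, 1, 1, 2, 4, 2, 0, 3.
Cynicism items: 1, 5, 8, 9.
Reverse-coded (reversed = (0+4) − raw = 4 − raw):
  item 1: 3
  item 5: 4 − 1 = 3
  item 8: 2
  item 9: 0
Sum = 3 + 3 + 2 + 0 = 8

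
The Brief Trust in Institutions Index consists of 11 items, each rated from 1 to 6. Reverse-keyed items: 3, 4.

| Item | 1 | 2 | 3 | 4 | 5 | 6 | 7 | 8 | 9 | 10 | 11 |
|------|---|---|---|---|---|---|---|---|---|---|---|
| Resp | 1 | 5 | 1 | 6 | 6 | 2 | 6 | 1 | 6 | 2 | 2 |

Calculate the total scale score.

38

Raw sum = 38. Reverse-keyed items: 3, 4; their raw sum = 7.
Each reversal replaces raw with 7 − raw, changing the total by 7 − 2·raw per item.
Total = 38 + 2·7 − 2·7 = 38 + 14 − 14 = 38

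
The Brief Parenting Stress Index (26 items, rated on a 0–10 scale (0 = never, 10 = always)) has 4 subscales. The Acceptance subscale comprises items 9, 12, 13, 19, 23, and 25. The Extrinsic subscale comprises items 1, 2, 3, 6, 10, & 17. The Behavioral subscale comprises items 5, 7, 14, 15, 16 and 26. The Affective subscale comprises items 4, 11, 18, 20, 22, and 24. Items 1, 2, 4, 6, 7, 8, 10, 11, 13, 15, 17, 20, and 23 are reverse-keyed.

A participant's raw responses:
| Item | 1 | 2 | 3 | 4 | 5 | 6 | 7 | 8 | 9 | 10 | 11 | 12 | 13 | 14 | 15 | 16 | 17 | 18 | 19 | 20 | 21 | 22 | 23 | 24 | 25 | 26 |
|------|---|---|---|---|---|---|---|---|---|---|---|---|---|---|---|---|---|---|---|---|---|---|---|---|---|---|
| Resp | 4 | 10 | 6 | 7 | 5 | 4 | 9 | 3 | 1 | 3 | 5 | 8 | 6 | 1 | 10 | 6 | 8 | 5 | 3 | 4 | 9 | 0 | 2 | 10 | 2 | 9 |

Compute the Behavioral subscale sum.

22

Behavioral items: 5, 7, 14, 15, 16, 26.
Of these, items 7 & 15 are reverse-keyed; reverse-coded value = 10 − response.
  item 5: 5
  item 7: 10 − 9 = 1
  item 14: 1
  item 15: 10 − 10 = 0
  item 16: 6
  item 26: 9
Sum = 5 + 1 + 1 + 0 + 6 + 9 = 22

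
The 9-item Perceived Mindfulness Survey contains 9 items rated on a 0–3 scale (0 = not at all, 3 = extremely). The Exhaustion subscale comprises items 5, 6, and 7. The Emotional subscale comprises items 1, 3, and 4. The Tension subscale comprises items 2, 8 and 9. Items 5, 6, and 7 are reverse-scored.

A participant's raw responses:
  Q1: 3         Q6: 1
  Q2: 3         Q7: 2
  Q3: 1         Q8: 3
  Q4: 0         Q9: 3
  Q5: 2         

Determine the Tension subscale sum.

Tension items: 2, 8, 9.
  item 2: 3
  item 8: 3
  item 9: 3
Sum = 3 + 3 + 3 = 9

9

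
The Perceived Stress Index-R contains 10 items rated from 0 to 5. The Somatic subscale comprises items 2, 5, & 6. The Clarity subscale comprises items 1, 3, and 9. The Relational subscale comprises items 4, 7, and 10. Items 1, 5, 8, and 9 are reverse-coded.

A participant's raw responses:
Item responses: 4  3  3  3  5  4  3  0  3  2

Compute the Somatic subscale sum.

Somatic items: 2, 5, 6.
Of these, item 5 is reverse-coded; reversed = (0+5) − raw = 5 − raw.
  item 2: 3
  item 5: 5 − 5 = 0
  item 6: 4
Sum = 3 + 0 + 4 = 7

7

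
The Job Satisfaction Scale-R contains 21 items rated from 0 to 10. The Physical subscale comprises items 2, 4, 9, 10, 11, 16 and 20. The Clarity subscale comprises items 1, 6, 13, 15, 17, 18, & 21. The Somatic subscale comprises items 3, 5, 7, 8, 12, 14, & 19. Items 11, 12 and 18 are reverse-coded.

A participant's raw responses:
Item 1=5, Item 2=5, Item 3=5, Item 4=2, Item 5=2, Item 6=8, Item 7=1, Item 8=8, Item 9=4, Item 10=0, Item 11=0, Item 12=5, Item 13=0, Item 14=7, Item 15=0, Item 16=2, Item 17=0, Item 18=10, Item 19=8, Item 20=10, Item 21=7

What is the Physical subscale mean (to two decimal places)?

Physical items: 2, 4, 9, 10, 11, 16, 20.
Of these, item 11 is reverse-coded; on a 0–10 scale, reversed = 10 − raw.
  item 2: 5
  item 4: 2
  item 9: 4
  item 10: 0
  item 11: 10 − 0 = 10
  item 16: 2
  item 20: 10
Sum = 5 + 2 + 4 + 0 + 10 + 2 + 10 = 33
Mean = 33 / 7 = 4.71

4.71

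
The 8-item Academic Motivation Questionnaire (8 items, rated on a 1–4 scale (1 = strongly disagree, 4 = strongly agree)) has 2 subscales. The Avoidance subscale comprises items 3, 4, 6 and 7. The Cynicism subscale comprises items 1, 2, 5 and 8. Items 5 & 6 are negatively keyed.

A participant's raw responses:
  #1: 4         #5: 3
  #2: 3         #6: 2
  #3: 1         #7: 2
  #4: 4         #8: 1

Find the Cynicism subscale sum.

Cynicism items: 1, 2, 5, 8.
Of these, item 5 is negatively keyed; reversed = (1+4) − raw = 5 − raw.
  item 1: 4
  item 2: 3
  item 5: 5 − 3 = 2
  item 8: 1
Sum = 4 + 3 + 2 + 1 = 10

10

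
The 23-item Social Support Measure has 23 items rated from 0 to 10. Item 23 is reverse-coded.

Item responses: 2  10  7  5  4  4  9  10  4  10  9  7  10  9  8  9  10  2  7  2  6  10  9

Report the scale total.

Reversing item 23 with 10 − raw:
Total = 2 + 10 + 7 + 5 + 4 + 4 + 9 + 10 + 4 + 10 + 9 + 7 + 10 + 9 + 8 + 9 + 10 + 2 + 7 + 2 + 6 + 10 + (10−9)
      = 2 + 10 + 7 + 5 + 4 + 4 + 9 + 10 + 4 + 10 + 9 + 7 + 10 + 9 + 8 + 9 + 10 + 2 + 7 + 2 + 6 + 10 + 1 = 155

155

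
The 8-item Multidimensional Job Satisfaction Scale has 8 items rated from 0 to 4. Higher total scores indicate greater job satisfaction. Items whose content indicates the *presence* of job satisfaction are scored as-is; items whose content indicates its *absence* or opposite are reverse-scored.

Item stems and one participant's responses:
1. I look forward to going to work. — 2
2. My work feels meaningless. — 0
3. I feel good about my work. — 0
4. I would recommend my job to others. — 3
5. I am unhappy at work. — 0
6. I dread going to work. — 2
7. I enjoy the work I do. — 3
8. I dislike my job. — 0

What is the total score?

22

Items 2, 5, 6, 8 describe the absence/opposite of job satisfaction → reverse-score.
reverse-coded value = 4 − response.
  item 1: 2
  item 2: 4 − 0 = 4
  item 3: 0
  item 4: 3
  item 5: 4 − 0 = 4
  item 6: 4 − 2 = 2
  item 7: 3
  item 8: 4 − 0 = 4
Total = 2 + 4 + 0 + 3 + 4 + 2 + 3 + 4 = 22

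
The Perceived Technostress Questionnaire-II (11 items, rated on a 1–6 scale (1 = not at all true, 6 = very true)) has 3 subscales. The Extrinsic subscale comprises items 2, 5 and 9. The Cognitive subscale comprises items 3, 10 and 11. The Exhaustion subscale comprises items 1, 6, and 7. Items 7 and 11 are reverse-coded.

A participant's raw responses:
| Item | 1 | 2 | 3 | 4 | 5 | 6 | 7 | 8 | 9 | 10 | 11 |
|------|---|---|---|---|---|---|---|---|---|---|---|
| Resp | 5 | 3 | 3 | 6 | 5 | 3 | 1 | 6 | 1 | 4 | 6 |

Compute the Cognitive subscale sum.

8

Cognitive items: 3, 10, 11.
Of these, item 11 is reverse-coded; on a 1–6 scale, reversed = 7 − raw.
  item 3: 3
  item 10: 4
  item 11: 7 − 6 = 1
Sum = 3 + 4 + 1 = 8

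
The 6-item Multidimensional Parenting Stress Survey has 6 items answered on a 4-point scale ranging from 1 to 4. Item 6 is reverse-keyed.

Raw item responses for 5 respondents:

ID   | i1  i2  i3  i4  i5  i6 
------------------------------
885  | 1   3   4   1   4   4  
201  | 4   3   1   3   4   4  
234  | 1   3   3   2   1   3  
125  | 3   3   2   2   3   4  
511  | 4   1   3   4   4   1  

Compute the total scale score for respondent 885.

14

Respondent 885 raw: 1, 3, 4, 1, 4, 4.
Reverse-coded (on a 1–4 scale, reversed = 5 − raw):
  item 1: 1
  item 2: 3
  item 3: 4
  item 4: 1
  item 5: 4
  item 6: 5 − 4 = 1
Sum = 1 + 3 + 4 + 1 + 4 + 1 = 14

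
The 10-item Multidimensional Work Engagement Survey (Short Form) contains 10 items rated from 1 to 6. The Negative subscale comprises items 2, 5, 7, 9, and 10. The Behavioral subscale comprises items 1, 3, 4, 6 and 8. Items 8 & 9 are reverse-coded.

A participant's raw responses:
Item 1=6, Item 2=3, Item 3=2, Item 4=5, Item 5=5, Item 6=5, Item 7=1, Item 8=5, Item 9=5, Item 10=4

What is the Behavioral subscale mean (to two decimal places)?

4.00

Behavioral items: 1, 3, 4, 6, 8.
Of these, item 8 is reverse-coded; reversed = (1+6) − raw = 7 − raw.
  item 1: 6
  item 3: 2
  item 4: 5
  item 6: 5
  item 8: 7 − 5 = 2
Sum = 6 + 2 + 5 + 5 + 2 = 20
Mean = 20 / 5 = 4.00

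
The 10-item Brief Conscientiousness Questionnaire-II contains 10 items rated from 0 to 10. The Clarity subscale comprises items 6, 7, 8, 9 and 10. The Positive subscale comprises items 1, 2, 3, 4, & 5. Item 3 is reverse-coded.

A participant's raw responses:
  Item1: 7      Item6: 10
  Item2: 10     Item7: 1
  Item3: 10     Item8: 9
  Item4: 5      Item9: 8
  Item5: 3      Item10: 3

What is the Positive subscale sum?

Positive items: 1, 2, 3, 4, 5.
Of these, item 3 is reverse-coded; reverse-coded value = 10 − response.
  item 1: 7
  item 2: 10
  item 3: 10 − 10 = 0
  item 4: 5
  item 5: 3
Sum = 7 + 10 + 0 + 5 + 3 = 25

25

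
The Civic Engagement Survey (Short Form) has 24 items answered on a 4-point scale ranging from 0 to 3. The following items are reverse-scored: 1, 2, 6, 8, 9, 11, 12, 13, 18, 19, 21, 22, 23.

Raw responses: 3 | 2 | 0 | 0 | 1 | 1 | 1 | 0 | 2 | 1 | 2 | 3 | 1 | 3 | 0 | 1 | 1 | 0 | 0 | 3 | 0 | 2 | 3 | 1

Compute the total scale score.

32

Apply reverse scoring (on a 0–3 scale, reversed = 3 − raw):
  item 1: 3 − 3 = 0
  item 2: 3 − 2 = 1
  item 6: 3 − 1 = 2
  item 8: 3 − 0 = 3
  item 9: 3 − 2 = 1
  item 11: 3 − 2 = 1
  item 12: 3 − 3 = 0
  item 13: 3 − 1 = 2
  item 18: 3 − 0 = 3
  item 19: 3 − 0 = 3
  item 21: 3 − 0 = 3
  item 22: 3 − 2 = 1
  item 23: 3 − 3 = 0
Scored responses: 0, 1, 0, 0, 1, 2, 1, 3, 1, 1, 1, 0, 2, 3, 0, 1, 1, 3, 3, 3, 3, 1, 0, 1
Total = 0 + 1 + 0 + 0 + 1 + 2 + 1 + 3 + 1 + 1 + 1 + 0 + 2 + 3 + 0 + 1 + 1 + 3 + 3 + 3 + 3 + 1 + 0 + 1 = 32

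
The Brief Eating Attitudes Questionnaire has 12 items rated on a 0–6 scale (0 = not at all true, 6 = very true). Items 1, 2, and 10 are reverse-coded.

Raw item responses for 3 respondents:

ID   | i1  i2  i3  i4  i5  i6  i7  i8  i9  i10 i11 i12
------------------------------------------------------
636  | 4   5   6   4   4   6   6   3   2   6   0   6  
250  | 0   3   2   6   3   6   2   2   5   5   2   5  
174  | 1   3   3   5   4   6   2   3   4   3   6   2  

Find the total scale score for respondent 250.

Respondent 250 raw: 0, 3, 2, 6, 3, 6, 2, 2, 5, 5, 2, 5.
Reverse-coded (on a 0–6 scale, reversed = 6 − raw):
  item 1: 6 − 0 = 6
  item 2: 6 − 3 = 3
  item 3: 2
  item 4: 6
  item 5: 3
  item 6: 6
  item 7: 2
  item 8: 2
  item 9: 5
  item 10: 6 − 5 = 1
  item 11: 2
  item 12: 5
Sum = 6 + 3 + 2 + 6 + 3 + 6 + 2 + 2 + 5 + 1 + 2 + 5 = 43

43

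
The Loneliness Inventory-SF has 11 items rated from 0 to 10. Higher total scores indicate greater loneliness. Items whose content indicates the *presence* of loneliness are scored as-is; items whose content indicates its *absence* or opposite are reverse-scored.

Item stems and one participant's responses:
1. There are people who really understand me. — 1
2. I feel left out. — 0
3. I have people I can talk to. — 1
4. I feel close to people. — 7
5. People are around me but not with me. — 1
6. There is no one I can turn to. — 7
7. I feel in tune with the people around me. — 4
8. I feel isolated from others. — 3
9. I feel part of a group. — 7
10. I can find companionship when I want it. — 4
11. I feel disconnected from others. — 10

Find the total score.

57

Items 1, 3, 4, 7, 9, 10 describe the absence/opposite of loneliness → reverse-score.
on a 0–10 scale, reversed = 10 − raw.
  item 1: 10 − 1 = 9
  item 2: 0
  item 3: 10 − 1 = 9
  item 4: 10 − 7 = 3
  item 5: 1
  item 6: 7
  item 7: 10 − 4 = 6
  item 8: 3
  item 9: 10 − 7 = 3
  item 10: 10 − 4 = 6
  item 11: 10
Total = 9 + 0 + 9 + 3 + 1 + 7 + 6 + 3 + 3 + 6 + 10 = 57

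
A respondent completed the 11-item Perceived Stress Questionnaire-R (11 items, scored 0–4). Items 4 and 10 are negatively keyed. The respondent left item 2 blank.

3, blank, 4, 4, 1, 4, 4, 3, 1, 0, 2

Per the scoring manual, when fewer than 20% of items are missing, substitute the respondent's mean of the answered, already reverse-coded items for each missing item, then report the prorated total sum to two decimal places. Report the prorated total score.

Reverse-coded (reverse-coded value = 4 − response):
  item 4: 4 − 4 = 0
  item 10: 4 − 0 = 4
Completed scored items (10 of 11): 3, 4, 0, 1, 4, 4, 3, 1, 4, 2; sum = 26.
Person mean = 26 / 10 ≈ 2.6000
Prorated total = (26 / 10) × 11 = 28.60 (to 2 dp)

28.60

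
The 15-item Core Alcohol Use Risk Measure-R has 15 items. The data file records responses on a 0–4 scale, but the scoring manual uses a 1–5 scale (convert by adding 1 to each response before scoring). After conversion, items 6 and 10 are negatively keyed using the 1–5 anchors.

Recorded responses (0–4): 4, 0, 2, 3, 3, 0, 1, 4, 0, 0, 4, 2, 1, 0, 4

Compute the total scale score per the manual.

Convert to 1–5: 5, 1, 3, 4, 4, 1, 2, 5, 1, 1, 5, 3, 2, 1, 5
Reverse-coded (reverse-coded value = 6 − response):
  item 6: 6 − 1 = 5
  item 10: 6 − 1 = 5
Scored: 5, 1, 3, 4, 4, 5, 2, 5, 1, 5, 5, 3, 2, 1, 5
Total = 51

51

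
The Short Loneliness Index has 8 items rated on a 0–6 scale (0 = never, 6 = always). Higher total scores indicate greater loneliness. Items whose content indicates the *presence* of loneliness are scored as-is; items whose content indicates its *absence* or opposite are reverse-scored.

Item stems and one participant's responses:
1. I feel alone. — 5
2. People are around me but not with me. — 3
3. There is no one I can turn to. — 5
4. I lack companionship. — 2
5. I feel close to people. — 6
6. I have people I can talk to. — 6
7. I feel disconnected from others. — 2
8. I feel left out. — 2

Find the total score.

19

Items 5, 6 describe the absence/opposite of loneliness → reverse-score.
reverse-coded value = 6 − response.
  item 1: 5
  item 2: 3
  item 3: 5
  item 4: 2
  item 5: 6 − 6 = 0
  item 6: 6 − 6 = 0
  item 7: 2
  item 8: 2
Total = 5 + 3 + 5 + 2 + 0 + 0 + 2 + 2 = 19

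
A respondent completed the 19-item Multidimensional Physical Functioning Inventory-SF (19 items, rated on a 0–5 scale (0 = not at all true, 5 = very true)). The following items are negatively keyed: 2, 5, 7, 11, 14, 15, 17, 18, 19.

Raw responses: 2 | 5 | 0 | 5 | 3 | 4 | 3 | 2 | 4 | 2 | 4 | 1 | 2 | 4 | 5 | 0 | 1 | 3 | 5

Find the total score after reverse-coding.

34

Reverse-coded items (on a 0–5 scale, reversed = 5 − raw):
  item 2: 5 − 5 = 0
  item 5: 5 − 3 = 2
  item 7: 5 − 3 = 2
  item 11: 5 − 4 = 1
  item 14: 5 − 4 = 1
  item 15: 5 − 5 = 0
  item 17: 5 − 1 = 4
  item 18: 5 − 3 = 2
  item 19: 5 − 5 = 0
Scored items: 2, 0, 0, 5, 2, 4, 2, 2, 4, 2, 1, 1, 2, 1, 0, 0, 4, 2, 0
Total = 2 + 0 + 0 + 5 + 2 + 4 + 2 + 2 + 4 + 2 + 1 + 1 + 2 + 1 + 0 + 0 + 4 + 2 + 0 = 34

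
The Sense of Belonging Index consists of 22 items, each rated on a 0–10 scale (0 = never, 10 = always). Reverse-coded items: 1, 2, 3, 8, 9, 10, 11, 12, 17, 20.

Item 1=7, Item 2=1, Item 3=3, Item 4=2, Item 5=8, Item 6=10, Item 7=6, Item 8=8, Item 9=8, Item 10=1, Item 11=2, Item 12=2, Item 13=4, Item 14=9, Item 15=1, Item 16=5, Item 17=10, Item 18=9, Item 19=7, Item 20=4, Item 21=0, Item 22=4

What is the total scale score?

119

Raw sum = 111. Reverse-coded items: 1, 2, 3, 8, 9, 10, 11, 12, 17, 20; their raw sum = 46.
Each reversal replaces raw with 10 − raw, changing the total by 10 − 2·raw per item.
Total = 111 + 10·10 − 2·46 = 111 + 100 − 92 = 119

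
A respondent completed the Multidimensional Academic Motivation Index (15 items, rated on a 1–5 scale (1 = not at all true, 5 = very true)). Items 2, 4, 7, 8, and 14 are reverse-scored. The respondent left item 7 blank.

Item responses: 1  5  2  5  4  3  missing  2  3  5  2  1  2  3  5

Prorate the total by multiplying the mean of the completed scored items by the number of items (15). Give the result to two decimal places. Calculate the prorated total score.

39.64

Reverse-coded (reversed = (1+5) − raw = 6 − raw):
  item 2: 6 − 5 = 1
  item 4: 6 − 5 = 1
  item 8: 6 − 2 = 4
  item 14: 6 − 3 = 3
Completed scored items (14 of 15): 1, 1, 2, 1, 4, 3, 4, 3, 5, 2, 1, 2, 3, 5; sum = 37.
Person mean = 37 / 14 ≈ 2.6429
Prorated total = (37 / 14) × 15 = 39.64 (to 2 dp)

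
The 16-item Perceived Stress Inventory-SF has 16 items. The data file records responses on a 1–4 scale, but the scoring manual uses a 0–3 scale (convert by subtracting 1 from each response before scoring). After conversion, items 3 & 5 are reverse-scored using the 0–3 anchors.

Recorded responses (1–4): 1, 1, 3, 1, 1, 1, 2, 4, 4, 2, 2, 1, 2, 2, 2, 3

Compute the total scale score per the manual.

Convert to 0–3: 0, 0, 2, 0, 0, 0, 1, 3, 3, 1, 1, 0, 1, 1, 1, 2
Reverse-coded (reverse-coded value = 3 − response):
  item 3: 3 − 2 = 1
  item 5: 3 − 0 = 3
Scored: 0, 0, 1, 0, 3, 0, 1, 3, 3, 1, 1, 0, 1, 1, 1, 2
Total = 18

18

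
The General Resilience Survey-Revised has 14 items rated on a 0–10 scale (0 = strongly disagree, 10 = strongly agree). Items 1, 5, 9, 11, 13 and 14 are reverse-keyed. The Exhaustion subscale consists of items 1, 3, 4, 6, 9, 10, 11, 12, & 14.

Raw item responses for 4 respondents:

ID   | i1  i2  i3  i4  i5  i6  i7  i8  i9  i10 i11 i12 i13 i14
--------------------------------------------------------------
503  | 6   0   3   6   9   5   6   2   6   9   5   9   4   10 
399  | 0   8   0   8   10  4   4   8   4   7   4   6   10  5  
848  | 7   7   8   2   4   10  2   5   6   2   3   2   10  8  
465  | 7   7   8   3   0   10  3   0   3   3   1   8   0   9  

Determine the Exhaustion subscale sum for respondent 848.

Respondent 848 raw: 7, 7, 8, 2, 4, 10, 2, 5, 6, 2, 3, 2, 10, 8.
Exhaustion items: 1, 3, 4, 6, 9, 10, 11, 12, 14.
Reverse-coded (reverse-coded value = 10 − response):
  item 1: 10 − 7 = 3
  item 3: 8
  item 4: 2
  item 6: 10
  item 9: 10 − 6 = 4
  item 10: 2
  item 11: 10 − 3 = 7
  item 12: 2
  item 14: 10 − 8 = 2
Sum = 3 + 8 + 2 + 10 + 4 + 2 + 7 + 2 + 2 = 40

40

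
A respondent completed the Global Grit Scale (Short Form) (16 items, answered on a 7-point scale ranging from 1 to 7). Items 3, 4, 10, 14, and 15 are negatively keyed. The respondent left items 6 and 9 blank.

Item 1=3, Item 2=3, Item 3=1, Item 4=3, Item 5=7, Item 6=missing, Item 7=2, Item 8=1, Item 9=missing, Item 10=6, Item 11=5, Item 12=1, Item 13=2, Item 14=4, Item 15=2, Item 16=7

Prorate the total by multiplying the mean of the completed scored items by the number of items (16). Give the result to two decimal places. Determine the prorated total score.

Reverse-coded (reverse-coded value = 8 − response):
  item 3: 8 − 1 = 7
  item 4: 8 − 3 = 5
  item 10: 8 − 6 = 2
  item 14: 8 − 4 = 4
  item 15: 8 − 2 = 6
Completed scored items (14 of 16): 3, 3, 7, 5, 7, 2, 1, 2, 5, 1, 2, 4, 6, 7; sum = 55.
Person mean = 55 / 14 ≈ 3.9286
Prorated total = (55 / 14) × 16 = 62.86 (to 2 dp)

62.86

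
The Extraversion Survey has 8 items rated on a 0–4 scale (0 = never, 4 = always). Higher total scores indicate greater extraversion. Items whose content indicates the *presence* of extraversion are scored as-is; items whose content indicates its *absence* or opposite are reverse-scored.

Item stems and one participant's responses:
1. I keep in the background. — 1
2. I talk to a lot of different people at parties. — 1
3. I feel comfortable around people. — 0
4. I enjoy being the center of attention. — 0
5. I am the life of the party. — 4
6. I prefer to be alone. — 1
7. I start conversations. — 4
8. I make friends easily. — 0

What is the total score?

Items 1, 6 describe the absence/opposite of extraversion → reverse-score.
on a 0–4 scale, reversed = 4 − raw.
  item 1: 4 − 1 = 3
  item 2: 1
  item 3: 0
  item 4: 0
  item 5: 4
  item 6: 4 − 1 = 3
  item 7: 4
  item 8: 0
Total = 3 + 1 + 0 + 0 + 4 + 3 + 4 + 0 = 15

15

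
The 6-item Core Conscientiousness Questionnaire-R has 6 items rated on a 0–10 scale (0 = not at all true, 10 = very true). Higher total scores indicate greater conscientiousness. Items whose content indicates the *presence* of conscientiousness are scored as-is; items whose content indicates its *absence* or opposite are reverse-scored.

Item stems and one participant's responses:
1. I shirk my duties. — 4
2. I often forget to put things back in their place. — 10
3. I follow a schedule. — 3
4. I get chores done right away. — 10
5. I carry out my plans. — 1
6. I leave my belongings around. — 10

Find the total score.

Items 1, 2, 6 describe the absence/opposite of conscientiousness → reverse-score.
reversed = (0+10) − raw = 10 − raw.
  item 1: 10 − 4 = 6
  item 2: 10 − 10 = 0
  item 3: 3
  item 4: 10
  item 5: 1
  item 6: 10 − 10 = 0
Total = 6 + 0 + 3 + 10 + 1 + 0 = 20

20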